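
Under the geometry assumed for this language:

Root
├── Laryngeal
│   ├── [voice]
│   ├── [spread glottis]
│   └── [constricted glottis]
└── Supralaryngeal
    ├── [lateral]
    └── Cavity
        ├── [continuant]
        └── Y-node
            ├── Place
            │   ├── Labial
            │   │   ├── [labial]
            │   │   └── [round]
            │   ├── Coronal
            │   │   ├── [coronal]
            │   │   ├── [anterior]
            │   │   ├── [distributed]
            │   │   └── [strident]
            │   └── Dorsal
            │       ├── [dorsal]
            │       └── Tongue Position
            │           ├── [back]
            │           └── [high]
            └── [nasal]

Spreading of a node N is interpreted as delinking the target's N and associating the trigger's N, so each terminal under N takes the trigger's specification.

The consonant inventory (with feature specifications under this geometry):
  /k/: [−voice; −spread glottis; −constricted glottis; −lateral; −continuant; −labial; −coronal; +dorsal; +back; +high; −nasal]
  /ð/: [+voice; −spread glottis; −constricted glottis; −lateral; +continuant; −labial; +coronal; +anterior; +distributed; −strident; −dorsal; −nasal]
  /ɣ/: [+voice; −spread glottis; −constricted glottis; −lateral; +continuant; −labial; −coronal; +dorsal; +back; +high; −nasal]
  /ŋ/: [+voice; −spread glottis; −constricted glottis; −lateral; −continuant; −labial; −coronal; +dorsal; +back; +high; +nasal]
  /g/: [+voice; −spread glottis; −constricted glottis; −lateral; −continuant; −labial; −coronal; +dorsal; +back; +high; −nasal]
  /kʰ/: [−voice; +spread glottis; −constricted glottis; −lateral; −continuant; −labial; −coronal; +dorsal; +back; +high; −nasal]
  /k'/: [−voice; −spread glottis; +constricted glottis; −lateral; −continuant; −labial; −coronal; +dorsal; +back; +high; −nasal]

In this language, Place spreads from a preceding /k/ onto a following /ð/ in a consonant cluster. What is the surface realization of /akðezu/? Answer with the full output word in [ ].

Terminals under Place in this geometry: [labial], [round], [coronal], [anterior], [distributed], [strident], [dorsal], [back], [high].
The target acquires /k/'s values for everything under Place — [−labial], [−coronal], [+dorsal], [+back], [+high] — while keeping its own [voice], [spread glottis], [constricted glottis], ….
The resulting bundle matches /ɣ/ in the inventory; substituting it for /ð/ gives [akɣezu].

[akɣezu]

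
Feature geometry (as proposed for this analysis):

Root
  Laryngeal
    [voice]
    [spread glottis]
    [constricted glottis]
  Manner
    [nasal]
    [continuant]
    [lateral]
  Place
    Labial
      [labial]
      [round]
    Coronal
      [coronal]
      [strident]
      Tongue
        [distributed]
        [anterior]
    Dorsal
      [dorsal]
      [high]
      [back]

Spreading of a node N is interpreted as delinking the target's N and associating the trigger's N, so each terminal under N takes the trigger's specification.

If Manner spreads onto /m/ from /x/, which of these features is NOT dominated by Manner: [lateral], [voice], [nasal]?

The terminals dominated by Manner are [nasal], [continuant], [lateral].
[nasal], [lateral] all lie under Manner, so they are overwritten when Manner spreads.
But [voice] is a dependent of Laryngeal, outside Manner; it is therefore untouched by the spreading.

[voice]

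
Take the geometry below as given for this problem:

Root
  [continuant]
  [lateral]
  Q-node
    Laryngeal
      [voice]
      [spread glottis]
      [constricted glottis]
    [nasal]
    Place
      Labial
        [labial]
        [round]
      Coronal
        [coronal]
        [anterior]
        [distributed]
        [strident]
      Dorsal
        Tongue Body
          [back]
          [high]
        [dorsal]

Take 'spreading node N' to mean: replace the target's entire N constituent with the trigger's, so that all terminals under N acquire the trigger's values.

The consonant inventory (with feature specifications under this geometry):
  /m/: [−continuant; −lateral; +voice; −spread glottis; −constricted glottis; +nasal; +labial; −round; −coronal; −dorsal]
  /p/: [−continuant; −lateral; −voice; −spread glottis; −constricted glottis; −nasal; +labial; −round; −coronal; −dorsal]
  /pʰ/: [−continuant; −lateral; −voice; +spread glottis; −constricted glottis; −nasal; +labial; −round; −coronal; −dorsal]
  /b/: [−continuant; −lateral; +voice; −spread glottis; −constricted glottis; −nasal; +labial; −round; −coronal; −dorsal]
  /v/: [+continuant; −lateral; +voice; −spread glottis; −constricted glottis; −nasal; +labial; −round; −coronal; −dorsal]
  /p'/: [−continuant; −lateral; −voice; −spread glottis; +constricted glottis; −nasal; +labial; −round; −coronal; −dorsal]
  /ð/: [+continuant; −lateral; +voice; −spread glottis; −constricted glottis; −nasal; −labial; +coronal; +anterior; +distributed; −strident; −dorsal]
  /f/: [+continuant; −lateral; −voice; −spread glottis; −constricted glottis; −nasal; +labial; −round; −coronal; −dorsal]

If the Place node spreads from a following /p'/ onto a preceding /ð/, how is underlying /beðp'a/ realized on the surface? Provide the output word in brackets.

The Place node dominates the terminals [labial], [round], [coronal], [anterior], [distributed], [strident], [back], [high], [dorsal].
Spreading Place from /p'/ onto /ð/ replaces those values with /p'/'s: [+labial], [−round], [−coronal], [−dorsal]. Features outside Place ([continuant], [lateral], [voice], …) stay as in /ð/.
The resulting bundle matches /v/ in the inventory; substituting it for /ð/ gives [bevp'a].

[bevp'a]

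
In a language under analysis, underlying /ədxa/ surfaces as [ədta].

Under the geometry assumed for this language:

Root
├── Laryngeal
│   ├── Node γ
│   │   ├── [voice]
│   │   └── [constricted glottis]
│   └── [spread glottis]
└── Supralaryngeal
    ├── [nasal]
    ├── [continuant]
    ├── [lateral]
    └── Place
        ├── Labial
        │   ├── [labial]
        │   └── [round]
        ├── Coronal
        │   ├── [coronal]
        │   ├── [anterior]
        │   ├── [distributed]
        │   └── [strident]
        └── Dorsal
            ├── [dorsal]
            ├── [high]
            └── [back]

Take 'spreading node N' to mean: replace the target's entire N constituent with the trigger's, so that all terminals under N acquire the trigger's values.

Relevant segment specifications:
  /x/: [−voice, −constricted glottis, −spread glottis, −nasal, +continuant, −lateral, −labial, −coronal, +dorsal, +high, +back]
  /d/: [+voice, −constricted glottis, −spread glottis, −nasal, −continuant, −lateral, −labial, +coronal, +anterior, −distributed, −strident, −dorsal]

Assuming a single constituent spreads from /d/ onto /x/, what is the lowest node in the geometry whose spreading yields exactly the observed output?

/x/ and [t] differ in [continuant], [coronal], [anterior], [distributed], [strident], [dorsal], [high], [back]; every other specified feature is identical.
The smallest constituent containing every changed terminal is Supralaryngeal — each of its daughters lacks at least one of the affected features.
Spreading Supralaryngeal from /d/ overwrites each of those terminals with /d/'s values, yielding exactly [t].
Since [voice] is preserved even though /d/ disagrees there, no node above Supralaryngeal spread.

Supralaryngeal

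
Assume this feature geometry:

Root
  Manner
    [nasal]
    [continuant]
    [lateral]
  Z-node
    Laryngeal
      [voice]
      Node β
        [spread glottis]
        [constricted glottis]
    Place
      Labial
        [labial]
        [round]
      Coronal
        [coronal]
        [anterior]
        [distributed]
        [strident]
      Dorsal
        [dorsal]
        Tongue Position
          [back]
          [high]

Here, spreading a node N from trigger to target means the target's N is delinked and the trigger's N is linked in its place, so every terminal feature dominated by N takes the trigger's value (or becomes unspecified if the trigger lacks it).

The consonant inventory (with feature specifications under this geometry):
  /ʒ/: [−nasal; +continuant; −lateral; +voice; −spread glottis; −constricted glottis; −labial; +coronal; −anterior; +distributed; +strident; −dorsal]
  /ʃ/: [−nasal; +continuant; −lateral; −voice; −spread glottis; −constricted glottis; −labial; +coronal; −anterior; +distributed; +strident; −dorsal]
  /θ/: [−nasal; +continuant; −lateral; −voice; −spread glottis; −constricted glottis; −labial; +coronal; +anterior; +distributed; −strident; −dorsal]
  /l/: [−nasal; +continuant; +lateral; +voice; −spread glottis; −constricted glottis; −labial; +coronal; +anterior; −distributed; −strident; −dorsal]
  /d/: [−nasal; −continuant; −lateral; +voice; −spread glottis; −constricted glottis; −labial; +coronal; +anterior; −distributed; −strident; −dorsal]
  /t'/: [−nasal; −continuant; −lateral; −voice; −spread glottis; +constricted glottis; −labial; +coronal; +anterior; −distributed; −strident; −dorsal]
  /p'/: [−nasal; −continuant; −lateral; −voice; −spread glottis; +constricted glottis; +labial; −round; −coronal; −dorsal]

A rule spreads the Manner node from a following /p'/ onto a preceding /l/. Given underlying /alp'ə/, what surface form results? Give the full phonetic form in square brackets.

[adp'ə]

The Manner node dominates the terminals [nasal], [continuant], [lateral].
The target acquires /p'/'s values for everything under Manner — [−nasal], [−continuant], [−lateral] — while keeping its own [voice], [spread glottis], [constricted glottis], ….
This feature bundle is that of [d], so /alp'ə/ surfaces as [adp'ə].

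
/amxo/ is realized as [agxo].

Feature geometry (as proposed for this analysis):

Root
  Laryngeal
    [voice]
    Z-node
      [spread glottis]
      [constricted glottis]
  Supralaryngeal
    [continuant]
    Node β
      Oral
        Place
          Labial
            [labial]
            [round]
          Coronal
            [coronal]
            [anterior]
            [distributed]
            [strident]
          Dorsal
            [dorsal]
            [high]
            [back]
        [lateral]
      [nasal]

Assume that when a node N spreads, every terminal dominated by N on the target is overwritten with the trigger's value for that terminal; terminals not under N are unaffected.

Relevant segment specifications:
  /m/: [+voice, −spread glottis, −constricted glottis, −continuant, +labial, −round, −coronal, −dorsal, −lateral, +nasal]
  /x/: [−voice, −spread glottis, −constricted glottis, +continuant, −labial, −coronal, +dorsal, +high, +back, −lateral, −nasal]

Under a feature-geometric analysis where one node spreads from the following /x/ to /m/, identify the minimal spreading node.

Node β

/m/ and [g] differ in [nasal], [labial], [round], [dorsal], [high], [back]; every other specified feature is identical.
In this geometry the lowest node dominating all of them is Node β: every daughter of Node β dominates only a proper subset, so no lower node suffices.
Delinking /m/'s Node β and associating /x/'s Node β gives precisely the feature bundle of [g].
Had Supralaryngeal or a higher node spread, [continuant] would have taken /x/'s value; it stays as in /m/, confirming the spreading constituent is exactly Node β.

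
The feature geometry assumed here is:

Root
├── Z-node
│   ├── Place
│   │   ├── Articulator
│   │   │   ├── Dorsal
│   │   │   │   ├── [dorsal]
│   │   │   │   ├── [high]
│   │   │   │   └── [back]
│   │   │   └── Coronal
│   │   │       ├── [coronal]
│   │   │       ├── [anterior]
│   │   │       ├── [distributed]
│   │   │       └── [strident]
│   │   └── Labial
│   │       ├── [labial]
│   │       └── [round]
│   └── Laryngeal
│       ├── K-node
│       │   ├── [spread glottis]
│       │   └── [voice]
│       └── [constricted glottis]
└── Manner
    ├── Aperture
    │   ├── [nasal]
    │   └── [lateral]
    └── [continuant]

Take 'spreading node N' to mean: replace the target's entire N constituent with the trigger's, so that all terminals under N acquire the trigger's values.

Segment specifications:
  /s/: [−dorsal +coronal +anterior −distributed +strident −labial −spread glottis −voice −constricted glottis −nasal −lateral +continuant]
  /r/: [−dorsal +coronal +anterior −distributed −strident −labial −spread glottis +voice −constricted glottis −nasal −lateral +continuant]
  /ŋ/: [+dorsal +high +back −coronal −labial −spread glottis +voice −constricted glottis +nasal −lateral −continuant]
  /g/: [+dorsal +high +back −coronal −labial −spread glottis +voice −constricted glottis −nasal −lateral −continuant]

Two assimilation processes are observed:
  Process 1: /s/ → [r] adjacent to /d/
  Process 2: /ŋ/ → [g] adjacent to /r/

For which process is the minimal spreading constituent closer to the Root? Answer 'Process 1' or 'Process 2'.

Process 1: the features that change are [voice], [strident]; the minimal node is Z-node (depth 1).
In Process 2, [nasal] changes, so the minimal spreading node is [nasal] at depth 3.
Z-node (depth 1) sits above [nasal] (depth 3), making Process 1 the one with the higher spreading node.

Process 1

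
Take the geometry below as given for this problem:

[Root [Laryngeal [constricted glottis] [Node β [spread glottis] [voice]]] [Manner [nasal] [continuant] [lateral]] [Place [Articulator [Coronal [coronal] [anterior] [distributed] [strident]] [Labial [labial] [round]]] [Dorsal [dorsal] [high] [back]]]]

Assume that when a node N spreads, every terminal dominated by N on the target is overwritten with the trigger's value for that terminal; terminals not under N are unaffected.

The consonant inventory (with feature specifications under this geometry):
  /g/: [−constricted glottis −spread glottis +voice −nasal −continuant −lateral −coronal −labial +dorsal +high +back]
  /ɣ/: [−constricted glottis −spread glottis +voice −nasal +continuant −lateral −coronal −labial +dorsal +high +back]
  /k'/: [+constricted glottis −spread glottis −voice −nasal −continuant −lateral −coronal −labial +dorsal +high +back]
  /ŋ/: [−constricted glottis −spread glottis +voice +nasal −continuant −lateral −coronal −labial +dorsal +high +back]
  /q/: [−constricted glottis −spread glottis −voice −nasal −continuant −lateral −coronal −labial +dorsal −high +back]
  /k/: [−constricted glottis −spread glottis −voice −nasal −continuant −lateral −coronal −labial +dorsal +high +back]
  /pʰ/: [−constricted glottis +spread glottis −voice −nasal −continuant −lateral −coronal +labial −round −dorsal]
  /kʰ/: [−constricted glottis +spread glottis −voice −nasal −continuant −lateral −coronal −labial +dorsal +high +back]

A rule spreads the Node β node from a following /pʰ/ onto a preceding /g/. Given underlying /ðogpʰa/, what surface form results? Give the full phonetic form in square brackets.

Node β immediately or transitively dominates [spread glottis], [voice].
After delinking /g/'s Node β and linking /pʰ/'s, the affected terminals become [+spread glottis], [−voice]; [constricted glottis], [nasal], [continuant], … (outside Node β) are retained from /g/.
This feature bundle is that of [kʰ], so /ðogpʰa/ surfaces as [ðokʰpʰa].

[ðokʰpʰa]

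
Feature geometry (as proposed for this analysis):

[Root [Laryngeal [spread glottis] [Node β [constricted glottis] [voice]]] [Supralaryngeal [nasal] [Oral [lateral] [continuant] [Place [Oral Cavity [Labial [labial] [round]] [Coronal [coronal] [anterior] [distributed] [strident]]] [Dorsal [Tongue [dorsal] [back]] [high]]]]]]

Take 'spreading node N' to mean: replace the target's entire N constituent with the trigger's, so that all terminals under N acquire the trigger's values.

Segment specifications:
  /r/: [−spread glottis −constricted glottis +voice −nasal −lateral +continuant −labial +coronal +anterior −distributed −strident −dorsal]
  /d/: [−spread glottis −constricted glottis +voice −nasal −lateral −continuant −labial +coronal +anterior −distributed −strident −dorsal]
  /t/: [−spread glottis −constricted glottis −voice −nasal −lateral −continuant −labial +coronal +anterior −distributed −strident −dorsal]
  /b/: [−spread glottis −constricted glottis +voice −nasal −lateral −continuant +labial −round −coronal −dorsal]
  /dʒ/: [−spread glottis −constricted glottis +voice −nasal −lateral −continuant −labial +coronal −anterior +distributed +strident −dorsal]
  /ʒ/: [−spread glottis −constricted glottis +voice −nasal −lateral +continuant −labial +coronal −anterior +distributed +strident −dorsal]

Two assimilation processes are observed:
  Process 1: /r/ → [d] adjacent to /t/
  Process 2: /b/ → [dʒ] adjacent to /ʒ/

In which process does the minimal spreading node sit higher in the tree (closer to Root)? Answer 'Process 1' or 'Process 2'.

In Process 1, [continuant] changes, so the minimal spreading node is [continuant] at depth 3.
In Process 2, [labial], [round], [coronal], [anterior], [distributed], [strident] change, so the minimal spreading node is Oral Cavity at depth 4.
[continuant] is closer to Root than Oral Cavity, so Process 1 spreads the higher node.

Process 1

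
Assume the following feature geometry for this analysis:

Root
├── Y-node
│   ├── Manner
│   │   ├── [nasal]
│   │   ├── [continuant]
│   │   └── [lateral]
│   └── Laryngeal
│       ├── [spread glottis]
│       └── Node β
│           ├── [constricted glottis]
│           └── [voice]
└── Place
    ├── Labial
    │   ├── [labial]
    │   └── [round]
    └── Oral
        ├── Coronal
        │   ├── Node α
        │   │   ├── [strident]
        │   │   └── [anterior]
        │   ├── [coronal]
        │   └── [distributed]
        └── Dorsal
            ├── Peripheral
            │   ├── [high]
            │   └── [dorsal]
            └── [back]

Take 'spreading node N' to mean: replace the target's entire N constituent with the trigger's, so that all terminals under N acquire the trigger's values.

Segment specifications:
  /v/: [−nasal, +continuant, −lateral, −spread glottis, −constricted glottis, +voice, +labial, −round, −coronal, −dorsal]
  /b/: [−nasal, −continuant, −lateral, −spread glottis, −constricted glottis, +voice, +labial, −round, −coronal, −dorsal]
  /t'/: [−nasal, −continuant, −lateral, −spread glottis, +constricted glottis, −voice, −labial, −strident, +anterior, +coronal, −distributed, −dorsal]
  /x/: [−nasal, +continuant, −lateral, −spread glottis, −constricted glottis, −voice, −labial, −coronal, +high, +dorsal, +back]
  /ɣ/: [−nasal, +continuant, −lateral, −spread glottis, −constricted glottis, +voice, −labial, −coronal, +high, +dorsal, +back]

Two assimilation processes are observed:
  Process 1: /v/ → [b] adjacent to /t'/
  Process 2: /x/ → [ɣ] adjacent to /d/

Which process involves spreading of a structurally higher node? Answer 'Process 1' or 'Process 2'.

In Process 1, [continuant] changes, so the minimal spreading node is [continuant] at depth 3.
Process 2 alters [voice]; the lowest dominating node is [voice] (depth 4 from Root).
Depth 3 < depth 4; Process 1 involves the structurally higher constituent [continuant].

Process 1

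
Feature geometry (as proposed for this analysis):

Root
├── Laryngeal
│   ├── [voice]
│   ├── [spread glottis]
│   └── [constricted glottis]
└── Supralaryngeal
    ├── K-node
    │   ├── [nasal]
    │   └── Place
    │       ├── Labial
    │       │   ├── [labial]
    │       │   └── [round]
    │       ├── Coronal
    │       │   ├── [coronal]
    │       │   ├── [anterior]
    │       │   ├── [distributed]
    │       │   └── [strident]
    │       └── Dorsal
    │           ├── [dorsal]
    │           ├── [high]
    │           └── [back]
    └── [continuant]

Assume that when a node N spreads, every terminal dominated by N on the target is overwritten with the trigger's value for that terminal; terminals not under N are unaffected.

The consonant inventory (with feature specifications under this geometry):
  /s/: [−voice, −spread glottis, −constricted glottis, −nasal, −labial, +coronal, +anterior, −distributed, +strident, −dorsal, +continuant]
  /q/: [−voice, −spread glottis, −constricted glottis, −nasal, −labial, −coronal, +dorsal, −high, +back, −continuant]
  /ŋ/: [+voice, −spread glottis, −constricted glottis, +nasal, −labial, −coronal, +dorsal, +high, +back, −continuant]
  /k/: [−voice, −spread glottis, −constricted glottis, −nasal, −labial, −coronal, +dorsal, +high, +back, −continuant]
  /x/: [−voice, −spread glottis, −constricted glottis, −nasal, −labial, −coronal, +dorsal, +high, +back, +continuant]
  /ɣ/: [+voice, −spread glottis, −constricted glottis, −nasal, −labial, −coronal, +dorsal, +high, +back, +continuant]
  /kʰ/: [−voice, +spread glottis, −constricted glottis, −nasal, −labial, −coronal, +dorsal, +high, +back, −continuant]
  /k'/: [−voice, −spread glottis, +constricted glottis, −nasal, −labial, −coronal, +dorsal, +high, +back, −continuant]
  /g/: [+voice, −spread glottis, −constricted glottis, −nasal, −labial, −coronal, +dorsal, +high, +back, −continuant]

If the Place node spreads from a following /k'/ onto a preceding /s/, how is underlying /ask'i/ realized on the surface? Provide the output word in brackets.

[axk'i]

Terminals under Place in this geometry: [labial], [round], [coronal], [anterior], [distributed], [strident], [dorsal], [high], [back].
After delinking /s/'s Place and linking /k'/'s, the affected terminals become [−labial], [−coronal], [+dorsal], [+high], [+back]; [voice], [spread glottis], [constricted glottis], … (outside Place) are retained from /s/.
The resulting bundle matches /x/ in the inventory; substituting it for /s/ gives [axk'i].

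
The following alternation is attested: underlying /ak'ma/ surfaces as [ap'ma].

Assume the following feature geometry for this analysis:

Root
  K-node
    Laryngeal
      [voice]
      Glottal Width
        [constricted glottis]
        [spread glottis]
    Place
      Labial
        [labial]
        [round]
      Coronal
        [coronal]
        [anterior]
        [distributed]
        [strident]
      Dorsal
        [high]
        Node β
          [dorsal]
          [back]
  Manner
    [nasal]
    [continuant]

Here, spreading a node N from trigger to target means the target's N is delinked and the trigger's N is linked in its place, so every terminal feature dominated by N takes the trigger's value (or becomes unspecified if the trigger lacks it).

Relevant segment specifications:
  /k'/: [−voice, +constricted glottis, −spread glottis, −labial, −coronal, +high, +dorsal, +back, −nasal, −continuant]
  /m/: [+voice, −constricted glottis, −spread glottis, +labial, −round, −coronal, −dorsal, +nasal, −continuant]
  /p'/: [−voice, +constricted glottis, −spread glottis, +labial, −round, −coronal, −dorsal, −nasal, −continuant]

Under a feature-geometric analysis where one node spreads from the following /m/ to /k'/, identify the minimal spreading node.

Place

Comparing /k'/ with its surface form [p'], the features that change are [labial], [round], [dorsal], [high], [back].
In this geometry the lowest node dominating all of them is Place: every daughter of Place dominates only a proper subset, so no lower node suffices.
Spreading Place from /m/ overwrites each of those terminals with /m/'s values, yielding exactly [p'].
[constricted glottis], [voice] — on which /m/ differs from /k'/ — are unchanged, so neither K-node nor anything higher can have spread; the constituent is no larger than Place.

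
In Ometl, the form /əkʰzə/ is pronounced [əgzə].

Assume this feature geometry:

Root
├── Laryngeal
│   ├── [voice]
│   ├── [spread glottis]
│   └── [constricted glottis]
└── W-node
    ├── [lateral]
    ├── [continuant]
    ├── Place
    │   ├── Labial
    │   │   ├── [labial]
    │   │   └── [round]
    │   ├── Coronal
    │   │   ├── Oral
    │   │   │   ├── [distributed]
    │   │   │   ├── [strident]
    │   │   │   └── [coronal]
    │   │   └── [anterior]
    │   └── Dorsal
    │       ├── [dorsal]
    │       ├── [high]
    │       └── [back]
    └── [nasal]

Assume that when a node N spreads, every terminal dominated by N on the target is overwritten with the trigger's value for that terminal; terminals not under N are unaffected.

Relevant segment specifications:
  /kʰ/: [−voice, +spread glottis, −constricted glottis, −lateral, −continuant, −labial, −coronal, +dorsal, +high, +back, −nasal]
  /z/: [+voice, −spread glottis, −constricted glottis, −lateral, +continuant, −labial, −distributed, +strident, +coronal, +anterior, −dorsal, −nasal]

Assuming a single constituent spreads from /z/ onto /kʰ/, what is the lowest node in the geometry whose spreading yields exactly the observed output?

The alternation /kʰ/ → [g] changes [voice], [spread glottis] and nothing else.
Tracing each changed feature up the tree, the paths first meet at Laryngeal; any lower node misses at least one of them.
Delinking /kʰ/'s Laryngeal and associating /z/'s Laryngeal gives precisely the feature bundle of [g].
[continuant], [coronal] — on which /z/ differs from /kʰ/ — are unchanged, so Root cannot have spread; the constituent is no larger than Laryngeal.

Laryngeal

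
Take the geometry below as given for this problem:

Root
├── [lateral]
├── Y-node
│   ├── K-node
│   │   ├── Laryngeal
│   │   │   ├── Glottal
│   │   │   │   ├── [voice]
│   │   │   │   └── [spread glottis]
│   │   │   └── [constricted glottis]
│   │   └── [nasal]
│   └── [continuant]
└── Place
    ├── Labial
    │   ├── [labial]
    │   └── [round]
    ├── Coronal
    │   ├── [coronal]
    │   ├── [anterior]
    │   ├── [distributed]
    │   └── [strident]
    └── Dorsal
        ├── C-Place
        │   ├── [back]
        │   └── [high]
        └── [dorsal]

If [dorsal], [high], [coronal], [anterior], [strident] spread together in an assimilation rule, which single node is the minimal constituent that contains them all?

Place

[dorsal] lies under Dorsal (below Place).
[high]: Root > Place > Dorsal > C-Place > [high].
[coronal] lies under Coronal (below Place).
[anterior]: Root > Place > Coronal > [anterior].
[strident] lies under Coronal (below Place).
The lowest node appearing on every path is Place; each proper daughter of Place fails to dominate at least one of the listed features.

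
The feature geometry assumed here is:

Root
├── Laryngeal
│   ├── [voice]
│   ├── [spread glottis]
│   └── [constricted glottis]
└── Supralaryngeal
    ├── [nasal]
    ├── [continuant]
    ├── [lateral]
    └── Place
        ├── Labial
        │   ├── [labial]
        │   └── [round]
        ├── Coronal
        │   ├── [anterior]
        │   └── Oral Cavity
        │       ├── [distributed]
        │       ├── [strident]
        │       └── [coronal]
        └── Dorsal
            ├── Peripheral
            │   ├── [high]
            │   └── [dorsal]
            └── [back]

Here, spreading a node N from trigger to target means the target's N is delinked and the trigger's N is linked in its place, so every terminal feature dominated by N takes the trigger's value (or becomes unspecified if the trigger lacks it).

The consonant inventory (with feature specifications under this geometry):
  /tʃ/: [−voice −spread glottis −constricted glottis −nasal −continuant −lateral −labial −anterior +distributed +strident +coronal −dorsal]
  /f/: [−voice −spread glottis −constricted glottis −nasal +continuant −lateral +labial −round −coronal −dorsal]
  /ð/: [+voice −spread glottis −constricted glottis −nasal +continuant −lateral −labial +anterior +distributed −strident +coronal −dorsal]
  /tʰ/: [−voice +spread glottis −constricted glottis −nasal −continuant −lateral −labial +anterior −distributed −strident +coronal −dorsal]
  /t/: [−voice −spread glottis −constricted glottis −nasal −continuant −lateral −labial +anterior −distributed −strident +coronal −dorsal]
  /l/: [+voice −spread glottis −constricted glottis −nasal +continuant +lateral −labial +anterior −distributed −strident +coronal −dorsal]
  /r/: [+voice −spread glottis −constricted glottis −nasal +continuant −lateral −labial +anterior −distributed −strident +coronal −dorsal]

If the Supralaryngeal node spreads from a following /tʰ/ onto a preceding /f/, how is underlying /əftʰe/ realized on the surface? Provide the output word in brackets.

The Supralaryngeal node dominates the terminals [nasal], [continuant], [lateral], [labial], [round], [anterior], [distributed], [strident], [coronal], [high], [dorsal], [back].
After delinking /f/'s Supralaryngeal and linking /tʰ/'s, the affected terminals become [−nasal], [−continuant], [−lateral], [−labial], [+anterior], [−distributed], [−strident], [+coronal], [−dorsal]; [voice], [spread glottis], [constricted glottis] (outside Supralaryngeal) are retained from /f/.
The resulting bundle matches /t/ in the inventory; substituting it for /f/ gives [əttʰe].

[əttʰe]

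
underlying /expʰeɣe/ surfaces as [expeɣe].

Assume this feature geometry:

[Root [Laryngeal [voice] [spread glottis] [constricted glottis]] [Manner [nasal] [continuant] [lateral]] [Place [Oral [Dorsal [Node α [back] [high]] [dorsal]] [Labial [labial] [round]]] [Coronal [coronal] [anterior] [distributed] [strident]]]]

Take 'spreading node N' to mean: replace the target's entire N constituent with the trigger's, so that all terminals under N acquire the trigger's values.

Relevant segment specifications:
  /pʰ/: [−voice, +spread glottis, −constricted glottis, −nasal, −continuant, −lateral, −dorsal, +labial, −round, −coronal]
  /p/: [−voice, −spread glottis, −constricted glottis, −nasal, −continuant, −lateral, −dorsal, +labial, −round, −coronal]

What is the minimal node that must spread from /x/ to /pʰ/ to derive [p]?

[spread glottis]

Feature comparison: [spread glottis] differs between /pʰ/ and [p]; the remaining terminals match.
With a single altered terminal, the smallest constituent that could spread is that terminal — [spread glottis].
[labial], [continuant] stay as in /pʰ/ although /x/ differs there, so no node dominating them spread; among the remaining candidates [spread glottis] is the lowest that derives the output.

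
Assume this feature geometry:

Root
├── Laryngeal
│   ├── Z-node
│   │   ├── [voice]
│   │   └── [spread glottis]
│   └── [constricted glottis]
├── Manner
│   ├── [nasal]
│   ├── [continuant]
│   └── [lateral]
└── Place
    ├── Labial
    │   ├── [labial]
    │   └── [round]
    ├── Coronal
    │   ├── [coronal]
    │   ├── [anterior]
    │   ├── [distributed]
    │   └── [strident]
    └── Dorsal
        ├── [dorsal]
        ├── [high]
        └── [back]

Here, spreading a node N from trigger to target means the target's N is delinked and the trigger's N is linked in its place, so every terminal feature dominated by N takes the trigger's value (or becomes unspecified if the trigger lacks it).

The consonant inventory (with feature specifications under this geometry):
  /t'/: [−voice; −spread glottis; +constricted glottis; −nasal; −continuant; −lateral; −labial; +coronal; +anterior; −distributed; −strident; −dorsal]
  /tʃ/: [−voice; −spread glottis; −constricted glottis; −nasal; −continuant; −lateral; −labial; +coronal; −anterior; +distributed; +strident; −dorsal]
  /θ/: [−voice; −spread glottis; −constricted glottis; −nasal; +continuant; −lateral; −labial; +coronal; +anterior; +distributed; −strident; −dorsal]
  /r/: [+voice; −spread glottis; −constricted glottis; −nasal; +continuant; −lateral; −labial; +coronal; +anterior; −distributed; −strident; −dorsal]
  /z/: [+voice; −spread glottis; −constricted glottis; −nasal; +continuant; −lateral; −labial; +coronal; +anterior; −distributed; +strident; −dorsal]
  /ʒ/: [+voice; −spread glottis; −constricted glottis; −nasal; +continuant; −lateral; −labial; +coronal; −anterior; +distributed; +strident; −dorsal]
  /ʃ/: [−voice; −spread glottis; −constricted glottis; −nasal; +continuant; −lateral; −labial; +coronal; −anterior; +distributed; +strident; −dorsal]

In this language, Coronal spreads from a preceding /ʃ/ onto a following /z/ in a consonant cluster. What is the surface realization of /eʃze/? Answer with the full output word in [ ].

The Coronal node dominates the terminals [coronal], [anterior], [distributed], [strident].
Spreading Coronal from /ʃ/ onto /z/ replaces those values with /ʃ/'s: [+coronal], [−anterior], [+distributed], [+strident]. Features outside Coronal ([voice], [spread glottis], [constricted glottis], …) stay as in /z/.
This feature bundle is that of [ʒ], so /eʃze/ surfaces as [eʃʒe].

[eʃʒe]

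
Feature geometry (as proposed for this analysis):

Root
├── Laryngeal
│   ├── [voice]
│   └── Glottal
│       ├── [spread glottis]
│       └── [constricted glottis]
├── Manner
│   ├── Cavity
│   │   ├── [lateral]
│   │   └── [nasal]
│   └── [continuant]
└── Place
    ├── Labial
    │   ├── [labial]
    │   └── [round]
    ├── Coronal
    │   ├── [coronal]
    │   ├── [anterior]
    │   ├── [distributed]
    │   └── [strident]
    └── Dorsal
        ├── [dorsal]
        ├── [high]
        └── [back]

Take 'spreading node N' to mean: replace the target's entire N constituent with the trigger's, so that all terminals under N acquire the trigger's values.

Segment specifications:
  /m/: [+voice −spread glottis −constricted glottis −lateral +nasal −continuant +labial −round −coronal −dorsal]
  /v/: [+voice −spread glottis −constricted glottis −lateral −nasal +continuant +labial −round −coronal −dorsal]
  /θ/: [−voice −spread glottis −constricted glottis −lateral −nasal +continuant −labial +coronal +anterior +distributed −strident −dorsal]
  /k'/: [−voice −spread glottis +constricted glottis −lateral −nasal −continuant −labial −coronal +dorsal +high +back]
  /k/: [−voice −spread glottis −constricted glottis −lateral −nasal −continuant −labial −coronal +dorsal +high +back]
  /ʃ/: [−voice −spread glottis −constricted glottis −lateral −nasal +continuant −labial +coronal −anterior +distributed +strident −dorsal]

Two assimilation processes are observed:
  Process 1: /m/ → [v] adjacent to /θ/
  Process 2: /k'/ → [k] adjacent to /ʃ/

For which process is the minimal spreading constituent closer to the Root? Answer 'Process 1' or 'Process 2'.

In Process 1, [nasal], [continuant] change, so the minimal spreading node is Manner at depth 1.
Process 2 alters [constricted glottis]; the lowest dominating node is [constricted glottis] (depth 3 from Root).
Manner is closer to Root than [constricted glottis], so Process 1 spreads the higher node.

Process 1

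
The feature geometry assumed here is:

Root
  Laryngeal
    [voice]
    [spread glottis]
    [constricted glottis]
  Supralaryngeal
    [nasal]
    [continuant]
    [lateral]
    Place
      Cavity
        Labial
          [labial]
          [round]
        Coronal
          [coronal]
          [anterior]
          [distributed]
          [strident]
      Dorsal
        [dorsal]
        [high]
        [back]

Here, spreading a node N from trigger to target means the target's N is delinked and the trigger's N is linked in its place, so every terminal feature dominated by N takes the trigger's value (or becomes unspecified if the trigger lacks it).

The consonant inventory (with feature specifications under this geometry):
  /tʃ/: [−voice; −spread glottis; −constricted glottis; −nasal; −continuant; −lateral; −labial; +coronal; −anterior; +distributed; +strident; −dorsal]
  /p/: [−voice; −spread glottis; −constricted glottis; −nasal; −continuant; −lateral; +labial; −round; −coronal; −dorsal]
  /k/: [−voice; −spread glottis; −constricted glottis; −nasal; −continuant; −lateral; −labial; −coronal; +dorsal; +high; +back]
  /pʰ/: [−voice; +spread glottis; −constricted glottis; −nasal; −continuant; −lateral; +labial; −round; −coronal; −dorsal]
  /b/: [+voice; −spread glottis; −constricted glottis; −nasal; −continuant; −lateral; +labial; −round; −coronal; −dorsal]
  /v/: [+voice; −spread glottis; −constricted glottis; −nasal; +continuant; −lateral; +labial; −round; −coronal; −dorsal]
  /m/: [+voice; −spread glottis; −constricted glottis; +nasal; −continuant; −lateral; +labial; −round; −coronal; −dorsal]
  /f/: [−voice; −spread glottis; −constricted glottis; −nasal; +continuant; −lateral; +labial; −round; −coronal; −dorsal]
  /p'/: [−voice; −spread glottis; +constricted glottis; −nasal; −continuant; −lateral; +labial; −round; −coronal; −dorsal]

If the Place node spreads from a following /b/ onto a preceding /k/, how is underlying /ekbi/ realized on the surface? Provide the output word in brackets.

Terminals under Place in this geometry: [labial], [round], [coronal], [anterior], [distributed], [strident], [dorsal], [high], [back].
After delinking /k/'s Place and linking /b/'s, the affected terminals become [+labial], [−round], [−coronal], [−dorsal]; [voice], [spread glottis], [constricted glottis], … (outside Place) are retained from /k/.
The resulting bundle matches /p/ in the inventory; substituting it for /k/ gives [epbi].

[epbi]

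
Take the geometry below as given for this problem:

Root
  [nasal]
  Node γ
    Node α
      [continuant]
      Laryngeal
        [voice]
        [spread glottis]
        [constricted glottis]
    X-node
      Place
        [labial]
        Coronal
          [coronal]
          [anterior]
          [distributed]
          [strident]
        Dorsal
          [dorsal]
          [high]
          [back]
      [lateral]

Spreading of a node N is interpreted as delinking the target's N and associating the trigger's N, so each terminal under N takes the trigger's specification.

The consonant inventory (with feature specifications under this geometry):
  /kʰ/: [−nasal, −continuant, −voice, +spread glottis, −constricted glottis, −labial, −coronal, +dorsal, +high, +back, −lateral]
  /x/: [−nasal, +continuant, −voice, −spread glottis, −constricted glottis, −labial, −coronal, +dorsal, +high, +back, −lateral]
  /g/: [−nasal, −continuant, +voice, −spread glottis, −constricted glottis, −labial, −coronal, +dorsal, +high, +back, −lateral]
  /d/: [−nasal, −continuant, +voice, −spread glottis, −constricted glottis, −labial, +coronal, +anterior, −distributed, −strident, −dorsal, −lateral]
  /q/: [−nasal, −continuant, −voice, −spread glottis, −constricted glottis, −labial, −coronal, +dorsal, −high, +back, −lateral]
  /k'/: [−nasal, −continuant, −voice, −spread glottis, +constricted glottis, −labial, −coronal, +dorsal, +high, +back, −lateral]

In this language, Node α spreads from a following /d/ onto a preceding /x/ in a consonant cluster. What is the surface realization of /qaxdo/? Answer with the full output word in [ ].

[qagdo]

Node α immediately or transitively dominates [continuant], [voice], [spread glottis], [constricted glottis].
Spreading Node α from /d/ onto /x/ replaces those values with /d/'s: [−continuant], [+voice], [−spread glottis], [−constricted glottis]. Features outside Node α ([nasal], [labial], [coronal], …) stay as in /x/.
The resulting bundle matches /g/ in the inventory; substituting it for /x/ gives [qagdo].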